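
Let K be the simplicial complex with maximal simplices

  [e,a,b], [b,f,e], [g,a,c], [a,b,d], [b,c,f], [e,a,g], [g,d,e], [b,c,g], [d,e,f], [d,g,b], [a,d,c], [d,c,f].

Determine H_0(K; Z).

H_0 = Z.

Take the total order a < b < c < d < e < f < g on the vertex set. Then K (dimension 2) consists of the simplices:

  0-simplices (7): a, b, c, d, e, f, g
  1-simplices (18): ab, ac, ad, ae, ag, bc, bd, be, bf, bg, cd, cf, cg, de, df, dg, ef, eg
  2-simplices (12): abd, abe, acd, acg, aeg, bcf, bcg, bdg, bef, cdf, def, deg

so the chain groups are C_0 ≅ Z^7, C_1 ≅ Z^18, C_2 ≅ Z^12.

Boundary ∂_1: C_1 → C_0 is given by ∂[p,q] = [q] − [p].
The resulting 7×18 matrix has rank 6, and its Smith normal form has invariant factors (1,1,1,1,1,1).

Boundary ∂_2: C_2 → C_1 sends each 2-simplex [p,q,r] to [q,r] − [p,r] + [p,q]. For instance
  ∂abe = be − ae + ab,
  ∂bcg = cg − bg + bc.
The 18×12 boundary matrix has rank 12 and Smith normal form diag(1,1,1,1,1,1,1,1,1,1,1,2).

Reading off H_k = ker ∂_k / im ∂_{k+1}:

  H_0: rank C_0 − rank ∂_1 = 7 − 6 = 1, and the invariant factors of ∂_1 are all 1, so H_0 = Z.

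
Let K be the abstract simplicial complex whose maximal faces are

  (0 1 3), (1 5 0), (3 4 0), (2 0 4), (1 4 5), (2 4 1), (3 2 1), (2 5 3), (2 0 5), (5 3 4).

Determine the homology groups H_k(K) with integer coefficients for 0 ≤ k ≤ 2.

H_0 ≅ Z,  H_1 ≅ Z/2,  H_2 = 0.

Take the total order 0 < 1 < 2 < 3 < 4 < 5 on the vertex set. Then K (dimension 2) consists of the simplices:

  0-simplices (6): [0], [1], [2], [3], [4], [5]
  1-simplices (15): [0,1], [0,2], [0,3], [0,4], [0,5], [1,2], [1,3], [1,4], [1,5], [2,3], [2,4], [2,5], [3,4], [3,5], [4,5]
  2-simplices (10): [0,1,3], [0,1,5], [0,2,4], [0,2,5], [0,3,4], [1,2,3], [1,2,4], [1,4,5], [2,3,5], [3,4,5]

so the chain groups are C_0 ≅ Z^6, C_1 ≅ Z^15, C_2 ≅ Z^10.

∂_1: C_1 → C_0 sends each edge [p,q] (with p < q) to q − p. For instance
  ∂[2,3] = [3] − [2].
The 6×15 boundary matrix has rank 5 and Smith normal form diag(1,1,1,1,1).

∂_2: C_2 → C_1 maps a triangle to the signed sum of its edges. For instance
  ∂[1,2,3] = [2,3] − [1,3] + [1,2],
  ∂[0,1,3] = [1,3] − [0,3] + [0,1].
This gives a 15×10 integer matrix of rank 10; reducing to Smith normal form yields diagonal entries (1,1,1,1,1,1,1,1,1,2).

From H_k ≅ ker(∂_k) / im(∂_{k+1}) we obtain:

  H_0: rank C_0 − rank ∂_1 = 6 − 5 = 1, and the invariant factors of ∂_1 are all 1, so H_0 ≅ Z.
  H_1: rank ker ∂_1 − rank ∂_2 = (15 − 5) − 10 = 0, and ∂_2 has invariant factor 2 > 1, so H_1 ≅ Z/2.
  H_2: rank ker ∂_2 − rank ∂_3 = (10 − 10) − 0 = 0, and there is no ∂_3, so H_2 ≅ 0.

(K is a triangulation of the real projective plane RP^2.)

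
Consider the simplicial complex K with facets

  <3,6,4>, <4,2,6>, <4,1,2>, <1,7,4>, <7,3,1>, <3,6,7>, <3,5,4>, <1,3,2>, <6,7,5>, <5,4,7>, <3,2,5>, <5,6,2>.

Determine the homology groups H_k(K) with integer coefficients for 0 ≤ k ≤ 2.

H_0 ≅ Z,  H_1 ≅ Z/2,  H_2 = 0.

Take the total order 1 < 2 < 3 < 4 < 5 < 6 < 7 on the vertex set. Then K (dimension 2) consists of the simplices:

  0-simplices (7): [1], [2], [3], [4], [5], [6], [7]
  1-simplices (18): [1,2], [1,3], [1,4], [1,7], [2,3], [2,4], [2,5], [2,6], [3,4], [3,5], [3,6], [3,7], [4,5], [4,6], [4,7], [5,6], [5,7], [6,7]
  2-simplices (12): [1,2,3], [1,2,4], [1,3,7], [1,4,7], [2,3,5], [2,4,6], [2,5,6], [3,4,5], [3,4,6], [3,6,7], [4,5,7], [5,6,7]

so the chain groups are C_0 ≅ Z^7, C_1 ≅ Z^18, C_2 ≅ Z^12.

The boundary map ∂_1: C_1 → C_0 is given by ∂[p,q] = [q] − [p]. For instance
  ∂[4,5] = [5] − [4].
This gives a 7×18 integer matrix of rank 6; reducing to Smith normal form yields diagonal entries (1,1,1,1,1,1).

∂_2: C_2 → C_1 sends each 2-simplex [p,q,r] to [q,r] − [p,r] + [p,q]. For instance
  ∂[2,5,6] = [5,6] − [2,6] + [2,5],
  ∂[1,2,4] = [2,4] − [1,4] + [1,2].
The 18×12 boundary matrix has rank 12 and Smith normal form diag(1,1,1,1,1,1,1,1,1,1,1,2).

Computing H_k = (kernel of ∂_k) / (image of ∂_{k+1}):

  H_0: rank C_0 − rank ∂_1 = 7 − 6 = 1, and the invariant factors of ∂_1 are all 1, so H_0 = Z.
  H_1: rank ker ∂_1 − rank ∂_2 = (18 − 6) − 12 = 0, and ∂_2 has invariant factor 2 > 1, so H_1 = Z/2.
  H_2: rank ker ∂_2 − rank ∂_3 = (12 − 12) − 0 = 0, and there is no ∂_3, so H_2 = 0.

(K is a triangulation of the real projective plane RP^2.)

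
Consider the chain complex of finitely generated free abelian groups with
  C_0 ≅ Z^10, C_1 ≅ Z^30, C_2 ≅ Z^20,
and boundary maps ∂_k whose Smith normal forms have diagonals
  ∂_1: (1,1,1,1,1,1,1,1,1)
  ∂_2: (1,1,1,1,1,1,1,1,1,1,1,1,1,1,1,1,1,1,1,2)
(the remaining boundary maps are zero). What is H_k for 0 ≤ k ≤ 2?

H_0: b_0 = 10 − 0 − 9 = 1; torsion from ∂_1 factors > 1: none. So H_0 = Z.
H_1: b_1 = 30 − 9 − 20 = 1; torsion from ∂_2 factors > 1: [2]. So H_1 = Z ⊕ Z_2.
H_2: b_2 = 20 − 20 − 0 = 0; torsion from ∂_3 factors > 1: none. So H_2 = 0.

H_0 = Z,  H_1 = Z ⊕ Z_2,  H_2 = 0.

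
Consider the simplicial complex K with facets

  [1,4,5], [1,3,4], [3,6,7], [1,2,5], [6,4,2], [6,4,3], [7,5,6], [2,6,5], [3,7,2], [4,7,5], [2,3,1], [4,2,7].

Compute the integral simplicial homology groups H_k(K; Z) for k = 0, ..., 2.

Fix the vertex order 1 < 2 < 3 < 4 < 5 < 6 < 7 and write every simplex with vertices in increasing order. Then dim K = 2 and the simplices of K are:

  0-simplices (7): [1], [2], [3], [4], [5], [6], [7]
  1-simplices (18): [1,2], [1,3], [1,4], [1,5], [2,3], [2,4], [2,5], [2,6], [2,7], [3,4], [3,6], [3,7], [4,5], [4,6], [4,7], [5,6], [5,7], [6,7]
  2-simplices (12): [1,2,3], [1,2,5], [1,3,4], [1,4,5], [2,3,7], [2,4,6], [2,4,7], [2,5,6], [3,4,6], [3,6,7], [4,5,7], [5,6,7]

so the chain groups are C_0 ≅ Z^7, C_1 ≅ Z^18, C_2 ≅ Z^12.

Boundary ∂_1: C_1 → C_0 is given by ∂[p,q] = [q] − [p]. For instance
  ∂[5,6] = [6] − [5].
As a 7×18 matrix over Z this has rank 6, with invariant factors (1,1,1,1,1,1).

Boundary ∂_2: C_2 → C_1 acts by ∂[p,q,r] = [q,r] − [p,r] + [p,q]. For instance
  ∂[5,6,7] = [6,7] − [5,7] + [5,6],
  ∂[1,4,5] = [4,5] − [1,5] + [1,4].
The 18×12 boundary matrix has rank 12 and Smith normal form diag(1,1,1,1,1,1,1,1,1,1,1,2).

From H_k ≅ ker(∂_k) / im(∂_{k+1}) we obtain:

  H_0: rank C_0 − rank ∂_1 = 7 − 6 = 1, and the invariant factors of ∂_1 are all 1, so H_0 = Z.
  H_1: rank ker ∂_1 − rank ∂_2 = (18 − 6) − 12 = 0, and ∂_2 has invariant factor 2 > 1, so H_1 = Z/2.
  H_2: rank ker ∂_2 − rank ∂_3 = (12 − 12) − 0 = 0, and there is no ∂_3, so H_2 = 0.

(K is a triangulation of the real projective plane RP^2.)

H_0 = Z,  H_1 = Z/2,  H_2 = 0.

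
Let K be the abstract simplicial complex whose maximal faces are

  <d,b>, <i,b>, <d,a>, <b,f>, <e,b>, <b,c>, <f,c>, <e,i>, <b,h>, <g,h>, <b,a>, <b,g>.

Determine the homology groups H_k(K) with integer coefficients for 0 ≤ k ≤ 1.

H_0 = Z,  H_1 = Z^4.

We work with the vertex ordering a < b < c < d < e < f < g < h < i. The simplices of K, each written with vertices in increasing order, are:

  0-simplices (9): a, b, c, d, e, f, g, h, i
  1-simplices (12): ab, ad, bc, bd, be, bf, bg, bh, bi, cf, ei, gh

so the chain groups are C_0 ≅ Z^9, C_1 ≅ Z^12.

The boundary map ∂_1: C_1 → C_0 sends each edge [p,q] (with p < q) to q − p. For instance
  ∂be = e − b.
As a 9×12 matrix over Z this has rank 8, with invariant factors (1,1,1,1,1,1,1,1).

Reading off H_k = ker ∂_k / im ∂_{k+1}:

  H_0: rank C_0 − rank ∂_1 = 9 − 8 = 1, and the invariant factors of ∂_1 are all 1, so H_0 ≅ Z.
  H_1: rank ker ∂_1 − rank ∂_2 = (12 − 8) − 0 = 4, and there is no ∂_2, so H_1 ≅ Z^4.

As a check, the Euler characteristic is 9 − 12 = -3, which agrees with 1 − 4 = -3.
(K is a triangulation of a wedge of 4 circles.)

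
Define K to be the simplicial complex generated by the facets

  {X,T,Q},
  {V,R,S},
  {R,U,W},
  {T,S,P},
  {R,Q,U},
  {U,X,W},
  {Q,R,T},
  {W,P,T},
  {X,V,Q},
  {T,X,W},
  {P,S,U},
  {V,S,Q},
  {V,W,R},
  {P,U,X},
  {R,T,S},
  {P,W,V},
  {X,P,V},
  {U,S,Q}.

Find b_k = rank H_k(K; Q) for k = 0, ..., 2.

We work with the vertex ordering P < Q < R < S < T < U < V < W < X. The simplices of K, each written with vertices in increasing order, are:

  0-simplices (9): P, Q, R, S, T, U, V, W, X
  1-simplices (27): PS, PT, PU, PV, PW, PX, QR, QS, QT, QU, QV, QX, RS, RT, RU, RV, RW, ST, SU, SV, TW, TX, UW, UX, VW, VX, WX
  2-simplices (18): PST, PSU, PTW, PUX, PVW, PVX, QRT, QRU, QSU, QSV, QTX, QVX, RST, RSV, RUW, RVW, TWX, UWX

so the chain groups are C_0 ≅ Z^9, C_1 ≅ Z^27, C_2 ≅ Z^18.

The boundary map ∂_1: C_1 → C_0 maps an edge to its endpoints' difference, ∂[p,q] = q − p. For instance
  ∂SV = V − S.
As a 9×27 matrix over Z this has rank 8, with invariant factors (1,1,1,1,1,1,1,1).

∂_2: C_2 → C_1 maps a triangle to the signed sum of its edges. For instance
  ∂QRU = RU − QU + QR,
  ∂PTW = TW − PW + PT.
This gives a 27×18 integer matrix of rank 18; reducing to Smith normal form yields diagonal entries (1,1,1,1,1,1,1,1,1,1,1,1,1,1,1,1,1,2).

Now H_k = ker ∂_k / im ∂_{k+1}, so:

  H_0: rank C_0 − rank ∂_1 = 9 − 8 = 1, and the invariant factors of ∂_1 are all 1, so H_0 = Z.
  H_1: rank ker ∂_1 − rank ∂_2 = (27 − 8) − 18 = 1, and ∂_2 has invariant factor 2 > 1, so H_1 = Z ⊕ Z/2Z.
  H_2: rank ker ∂_2 − rank ∂_3 = (18 − 18) − 0 = 0, and there is no ∂_3, so H_2 = 0.

As a check, the Euler characteristic is 9 − 27 + 18 = 0, which agrees with 1 − 1 + 0 = 0.

Hence the Betti numbers are b_0 = 1, b_1 = 1, b_2 = 0.

b_0 = 1, b_1 = 1, b_2 = 0.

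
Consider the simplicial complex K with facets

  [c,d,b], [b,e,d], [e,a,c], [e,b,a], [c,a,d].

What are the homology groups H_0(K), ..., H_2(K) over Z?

K has 5 vertices, 10 edges, 5 triangles.
rank ∂_0 = 0, rank ∂_1 = 4 ⇒ b_0 = 5 − 0 − 4 = 1; all invariant factors of ∂_1 are 1 so no torsion. So H_0 ≅ Z.
rank ∂_1 = 4, rank ∂_2 = 5 ⇒ b_1 = 10 − 4 − 5 = 1; all invariant factors of ∂_2 are 1 so no torsion. So H_1 ≅ Z.
rank ∂_2 = 5, rank ∂_3 = 0 ⇒ b_2 = 5 − 5 − 0 = 0. So H_2 ≅ 0.

H_0 = Z,  H_1 = Z,  H_2 = 0.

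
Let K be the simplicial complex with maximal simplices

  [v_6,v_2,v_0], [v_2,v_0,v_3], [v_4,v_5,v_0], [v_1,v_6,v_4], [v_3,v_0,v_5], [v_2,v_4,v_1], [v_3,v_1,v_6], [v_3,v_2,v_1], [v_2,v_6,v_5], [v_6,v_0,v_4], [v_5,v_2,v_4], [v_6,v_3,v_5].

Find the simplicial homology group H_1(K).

H_1 ≅ Z/2Z.

Fix the vertex order v_0 < v_1 < v_2 < v_3 < v_4 < v_5 < v_6 and write every simplex with vertices in increasing order. Then dim K = 2 and the simplices of K are:

  0-simplices (7): [v_0], [v_1], [v_2], [v_3], [v_4], [v_5], [v_6]
  1-simplices (18): (18 of them)
  2-simplices (12): (12 of them)

so the chain groups are C_0 ≅ Z^7, C_1 ≅ Z^18, C_2 ≅ Z^12.

Boundary ∂_1: C_1 → C_0 is given by ∂[p,q] = [q] − [p]. For instance
  ∂[v_1,v_4] = [v_4] − [v_1].
The 7×18 boundary matrix has rank 6 and Smith normal form diag(1,1,1,1,1,1).

Boundary ∂_2: C_2 → C_1 maps a triangle to the signed sum of its edges. For instance
  ∂[v_0,v_4,v_6] = [v_4,v_6] − [v_0,v_6] + [v_0,v_4],
  ∂[v_0,v_2,v_3] = [v_2,v_3] − [v_0,v_3] + [v_0,v_2].
The 18×12 boundary matrix has rank 12 and Smith normal form diag(1,1,1,1,1,1,1,1,1,1,1,2).

Now H_k = ker ∂_k / im ∂_{k+1}, so:

  H_1: rank ker ∂_1 − rank ∂_2 = (18 − 6) − 12 = 0, and ∂_2 has invariant factor 2 > 1, so H_1 = Z/2Z.

(K is a triangulation of the real projective plane RP^2.)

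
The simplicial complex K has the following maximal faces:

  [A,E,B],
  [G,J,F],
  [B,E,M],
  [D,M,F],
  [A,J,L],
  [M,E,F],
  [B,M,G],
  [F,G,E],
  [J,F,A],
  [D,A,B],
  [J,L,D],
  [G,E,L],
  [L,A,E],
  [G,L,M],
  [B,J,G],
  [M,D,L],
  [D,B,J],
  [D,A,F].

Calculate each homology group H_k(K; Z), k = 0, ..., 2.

H_0 ≅ Z,  H_1 ≅ Z ⊕ Z_2,  H_2 = 0.

Take the total order A < B < D < E < F < G < J < L < M on the vertex set. Then K (dimension 2) consists of the simplices:

  0-simplices (9): A, B, D, E, F, G, J, L, M
  1-simplices (27): AB, AD, AE, AF, AJ, AL, BD, BE, BG, BJ, BM, DF, DJ, DL, DM, EF, EG, EL, EM, FG, FJ, FM, GJ, GL, GM, JL, LM
  2-simplices (18): ABD, ABE, ADF, AEL, AFJ, AJL, BDJ, BEM, BGJ, BGM, DFM, DJL, DLM, EFG, EFM, EGL, FGJ, GLM

giving chain groups C_0 ≅ Z^9, C_1 ≅ Z^27, C_2 ≅ Z^18.

Boundary ∂_1: C_1 → C_0 sends each edge [p,q] (with p < q) to q − p. For instance
  ∂EG = G − E.
The resulting 9×27 matrix has rank 8, and its Smith normal form has invariant factors (1,1,1,1,1,1,1,1).

Boundary ∂_2: C_2 → C_1 sends each 2-simplex [p,q,r] to [q,r] − [p,r] + [p,q]. For instance
  ∂GLM = LM − GM + GL,
  ∂BDJ = DJ − BJ + BD.
The resulting 27×18 matrix has rank 18, and its Smith normal form has invariant factors (1,1,1,1,1,1,1,1,1,1,1,1,1,1,1,1,1,2).

From H_k ≅ ker(∂_k) / im(∂_{k+1}) we obtain:

  H_0: rank C_0 − rank ∂_1 = 9 − 8 = 1, and the invariant factors of ∂_1 are all 1, so H_0 = Z.
  H_1: rank ker ∂_1 − rank ∂_2 = (27 − 8) − 18 = 1, and ∂_2 has invariant factor 2 > 1, so H_1 = Z ⊕ Z_2.
  H_2: rank ker ∂_2 − rank ∂_3 = (18 − 18) − 0 = 0, and there is no ∂_3, so H_2 = 0.

(K is a triangulation of the Klein bottle.)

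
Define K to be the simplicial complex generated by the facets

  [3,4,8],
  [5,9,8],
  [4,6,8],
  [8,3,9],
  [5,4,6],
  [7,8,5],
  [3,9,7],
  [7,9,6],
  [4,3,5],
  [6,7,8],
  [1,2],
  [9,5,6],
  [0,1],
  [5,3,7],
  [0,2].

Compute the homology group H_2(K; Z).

Take the total order 0 < 1 < 2 < 3 < 4 < 5 < 6 < 7 < 8 < 9 on the vertex set. Then K (dimension 2) consists of the simplices:

  0-simplices (10): [0], [1], [2], [3], [4], [5], [6], [7], [8], [9]
  1-simplices (21): [0,1], [0,2], [1,2], [3,4], [3,5], [3,7], [3,8], [3,9], [4,5], [4,6], [4,8], [5,6], [5,7], [5,8], [5,9], [6,7], [6,8], [6,9], [7,8], [7,9], [8,9]
  2-simplices (12): [3,4,5], [3,4,8], [3,5,7], [3,7,9], [3,8,9], [4,5,6], [4,6,8], [5,6,9], [5,7,8], [5,8,9], [6,7,8], [6,7,9]

so the chain groups are C_0 ≅ Z^10, C_1 ≅ Z^21, C_2 ≅ Z^12.

∂_1: C_1 → C_0 is given by ∂[p,q] = [q] − [p].
The 10×21 boundary matrix has rank 8 and Smith normal form diag(1,1,1,1,1,1,1,1).

Boundary ∂_2: C_2 → C_1 sends each 2-simplex [p,q,r] to [q,r] − [p,r] + [p,q]. For instance
  ∂[3,7,9] = [7,9] − [3,9] + [3,7],
  ∂[3,5,7] = [5,7] − [3,7] + [3,5].
This gives a 21×12 integer matrix of rank 12; reducing to Smith normal form yields diagonal entries (1,1,1,1,1,1,1,1,1,1,1,2).

Reading off H_k = ker ∂_k / im ∂_{k+1}:

  H_2: rank ker ∂_2 − rank ∂_3 = (12 − 12) − 0 = 0, and there is no ∂_3, so H_2 = 0.

H_2 ≅ 0.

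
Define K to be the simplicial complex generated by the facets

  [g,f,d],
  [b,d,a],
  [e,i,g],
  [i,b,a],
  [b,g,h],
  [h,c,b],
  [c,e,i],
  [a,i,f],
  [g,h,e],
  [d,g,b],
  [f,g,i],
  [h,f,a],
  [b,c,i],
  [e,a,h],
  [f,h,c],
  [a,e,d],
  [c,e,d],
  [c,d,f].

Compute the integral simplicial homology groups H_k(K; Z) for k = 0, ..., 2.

H_0 ≅ Z,  H_1 ≅ Z^2,  H_2 ≅ Z.

Take the total order a < b < c < d < e < f < g < h < i on the vertex set. Then K (dimension 2) consists of the simplices:

  0-simplices (9): a, b, c, d, e, f, g, h, i
  1-simplices (27): ab, ad, ae, af, ah, ai, bc, bd, bg, bh, bi, cd, ce, cf, ch, ci, de, df, dg, eg, eh, ei, fg, fh, fi, gh, gi
  2-simplices (18): abd, abi, ade, aeh, afh, afi, bch, bci, bdg, bgh, cde, cdf, cei, cfh, dfg, egh, egi, fgi

giving chain groups C_0 ≅ Z^9, C_1 ≅ Z^27, C_2 ≅ Z^18.

∂_1: C_1 → C_0 maps an edge to its endpoints' difference, ∂[p,q] = q − p.
The 9×27 boundary matrix has rank 8 and Smith normal form diag(1,1,1,1,1,1,1,1).

The boundary map ∂_2: C_2 → C_1 acts by ∂[p,q,r] = [q,r] − [p,r] + [p,q]. For instance
  ∂afh = fh − ah + af,
  ∂fgi = gi − fi + fg.
The resulting 27×18 matrix has rank 17, and its Smith normal form has invariant factors (1,1,1,1,1,1,1,1,1,1,1,1,1,1,1,1,1).

Reading off H_k = ker ∂_k / im ∂_{k+1}:

  H_0: rank C_0 − rank ∂_1 = 9 − 8 = 1, and the invariant factors of ∂_1 are all 1, so H_0 ≅ Z.
  H_1: rank ker ∂_1 − rank ∂_2 = (27 − 8) − 17 = 2, and the invariant factors of ∂_2 are all 1, so H_1 ≅ Z^2.
  H_2: rank ker ∂_2 − rank ∂_3 = (18 − 17) − 0 = 1, and there is no ∂_3, so H_2 ≅ Z.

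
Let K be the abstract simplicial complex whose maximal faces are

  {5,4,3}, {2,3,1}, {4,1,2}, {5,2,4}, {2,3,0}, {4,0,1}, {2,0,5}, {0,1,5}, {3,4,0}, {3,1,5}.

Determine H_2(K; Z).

Fix the vertex order 0 < 1 < 2 < 3 < 4 < 5 and write every simplex with vertices in increasing order. Then dim K = 2 and the simplices of K are:

  0-simplices (6): [0], [1], [2], [3], [4], [5]
  1-simplices (15): [0,1], [0,2], [0,3], [0,4], [0,5], [1,2], [1,3], [1,4], [1,5], [2,3], [2,4], [2,5], [3,4], [3,5], [4,5]
  2-simplices (10): [0,1,4], [0,1,5], [0,2,3], [0,2,5], [0,3,4], [1,2,3], [1,2,4], [1,3,5], [2,4,5], [3,4,5]

Hence C_0 ≅ Z^6, C_1 ≅ Z^15, C_2 ≅ Z^10.

The boundary map ∂_1: C_1 → C_0 maps an edge to its endpoints' difference, ∂[p,q] = q − p. For instance
  ∂[1,4] = [4] − [1].
This gives a 6×15 integer matrix of rank 5; reducing to Smith normal form yields diagonal entries (1,1,1,1,1).

∂_2: C_2 → C_1 maps a triangle to the signed sum of its edges. For instance
  ∂[0,1,5] = [1,5] − [0,5] + [0,1],
  ∂[0,2,5] = [2,5] − [0,5] + [0,2].
The resulting 15×10 matrix has rank 10, and its Smith normal form has invariant factors (1,1,1,1,1,1,1,1,1,2).

Now H_k = ker ∂_k / im ∂_{k+1}, so:

  H_2: rank ker ∂_2 − rank ∂_3 = (10 − 10) − 0 = 0, and there is no ∂_3, so H_2 = 0.

H_2 = 0.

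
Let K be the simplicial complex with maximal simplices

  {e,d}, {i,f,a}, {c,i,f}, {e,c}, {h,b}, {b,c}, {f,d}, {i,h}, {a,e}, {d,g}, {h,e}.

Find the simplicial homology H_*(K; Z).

H_0 = Z,  H_1 = Z^4,  H_2 = 0.

We work with the vertex ordering a < b < c < d < e < f < g < h < i. The simplices of K, each written with vertices in increasing order, are:

  0-simplices (9): a, b, c, d, e, f, g, h, i
  1-simplices (14): ae, af, ai, bc, bh, ce, cf, ci, de, df, dg, eh, fi, hi
  2-simplices (2): afi, cfi

giving chain groups C_0 ≅ Z^9, C_1 ≅ Z^14, C_2 ≅ Z^2.

Boundary ∂_1: C_1 → C_0 is given by ∂[p,q] = [q] − [p]. For instance
  ∂ci = i − c.
As a 9×14 matrix over Z this has rank 8, with invariant factors (1,1,1,1,1,1,1,1).

Boundary ∂_2: C_2 → C_1 acts by ∂[p,q,r] = [q,r] − [p,r] + [p,q]. For instance
  ∂cfi = fi − ci + cf,
  ∂afi = fi − ai + af.
This gives a 14×2 integer matrix of rank 2; reducing to Smith normal form yields diagonal entries (1,1).

Reading off H_k = ker ∂_k / im ∂_{k+1}:

  H_0: rank C_0 − rank ∂_1 = 9 − 8 = 1, and the invariant factors of ∂_1 are all 1, so H_0 = Z.
  H_1: rank ker ∂_1 − rank ∂_2 = (14 − 8) − 2 = 4, and the invariant factors of ∂_2 are all 1, so H_1 = Z^4.
  H_2: rank ker ∂_2 − rank ∂_3 = (2 − 2) − 0 = 0, and there is no ∂_3, so H_2 = 0.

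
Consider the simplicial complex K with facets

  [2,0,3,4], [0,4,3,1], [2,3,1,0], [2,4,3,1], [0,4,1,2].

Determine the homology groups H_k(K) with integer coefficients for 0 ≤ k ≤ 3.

K has 5 vertices, 10 edges, 10 triangles, 5 3-simplices.
rank ∂_0 = 0, rank ∂_1 = 4 ⇒ b_0 = 5 − 0 − 4 = 1; all invariant factors of ∂_1 are 1 so no torsion. So H_0 = Z.
rank ∂_1 = 4, rank ∂_2 = 6 ⇒ b_1 = 10 − 4 − 6 = 0; all invariant factors of ∂_2 are 1 so no torsion. So H_1 = 0.
rank ∂_2 = 6, rank ∂_3 = 4 ⇒ b_2 = 10 − 6 − 4 = 0; all invariant factors of ∂_3 are 1 so no torsion. So H_2 = 0.
rank ∂_3 = 4, rank ∂_4 = 0 ⇒ b_3 = 5 − 4 − 0 = 1. So H_3 = Z.

H_0 = Z,  H_1 = 0,  H_2 = 0,  H_3 = Z.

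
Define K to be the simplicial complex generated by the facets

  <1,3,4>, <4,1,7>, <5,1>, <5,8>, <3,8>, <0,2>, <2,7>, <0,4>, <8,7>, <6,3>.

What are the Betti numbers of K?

Order the vertices as 0 < 1 < 2 < 3 < 4 < 5 < 6 < 7 < 8. Listing each simplex with vertices in this order, K has dimension 2 with simplices:

  0-simplices (9): [0], [1], [2], [3], [4], [5], [6], [7], [8]
  1-simplices (13): [0,2], [0,4], [1,3], [1,4], [1,5], [1,7], [2,7], [3,4], [3,6], [3,8], [4,7], [5,8], [7,8]
  2-simplices (2): [1,3,4], [1,4,7]

Hence C_0 ≅ Z^9, C_1 ≅ Z^13, C_2 ≅ Z^2.

The boundary map ∂_1: C_1 → C_0 maps an edge to its endpoints' difference, ∂[p,q] = q − p. For instance
  ∂[7,8] = [8] − [7].
As a 9×13 matrix over Z this has rank 8, with invariant factors (1,1,1,1,1,1,1,1).

Boundary ∂_2: C_2 → C_1 sends each 2-simplex [p,q,r] to [q,r] − [p,r] + [p,q]. For instance
  ∂[1,3,4] = [3,4] − [1,4] + [1,3],
  ∂[1,4,7] = [4,7] − [1,7] + [1,4].
As a 13×2 matrix over Z this has rank 2, with invariant factors (1,1).

Computing H_k = (kernel of ∂_k) / (image of ∂_{k+1}):

  H_0: rank C_0 − rank ∂_1 = 9 − 8 = 1, and the invariant factors of ∂_1 are all 1, so H_0 = Z.
  H_1: rank ker ∂_1 − rank ∂_2 = (13 − 8) − 2 = 3, and the invariant factors of ∂_2 are all 1, so H_1 = Z^3.
  H_2: rank ker ∂_2 − rank ∂_3 = (2 − 2) − 0 = 0, and there is no ∂_3, so H_2 = 0.

As a check, the Euler characteristic is 9 − 13 + 2 = -2, which agrees with 1 − 3 + 0 = -2.

Hence the Betti numbers are b_0 = 1, b_1 = 3, b_2 = 0.

b_0 = 1, b_1 = 3, b_2 = 0.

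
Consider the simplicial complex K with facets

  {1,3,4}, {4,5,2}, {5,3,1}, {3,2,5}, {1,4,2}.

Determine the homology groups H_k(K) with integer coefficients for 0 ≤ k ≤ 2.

Fix the vertex order 1 < 2 < 3 < 4 < 5 and write every simplex with vertices in increasing order. Then dim K = 2 and the simplices of K are:

  0-simplices (5): [1], [2], [3], [4], [5]
  1-simplices (10): [1,2], [1,3], [1,4], [1,5], [2,3], [2,4], [2,5], [3,4], [3,5], [4,5]
  2-simplices (5): [1,2,4], [1,3,4], [1,3,5], [2,3,5], [2,4,5]

so the chain groups are C_0 ≅ Z^5, C_1 ≅ Z^10, C_2 ≅ Z^5.

The boundary map ∂_1: C_1 → C_0 is given by ∂[p,q] = [q] − [p].
This gives a 5×10 integer matrix of rank 4; reducing to Smith normal form yields diagonal entries (1,1,1,1).

∂_2: C_2 → C_1 sends each 2-simplex [p,q,r] to [q,r] − [p,r] + [p,q]. For instance
  ∂[1,3,5] = [3,5] − [1,5] + [1,3],
  ∂[2,4,5] = [4,5] − [2,5] + [2,4].
This gives a 10×5 integer matrix of rank 5; reducing to Smith normal form yields diagonal entries (1,1,1,1,1).

Now H_k = ker ∂_k / im ∂_{k+1}, so:

  H_0: rank C_0 − rank ∂_1 = 5 − 4 = 1, and the invariant factors of ∂_1 are all 1, so H_0 ≅ Z.
  H_1: rank ker ∂_1 − rank ∂_2 = (10 − 4) − 5 = 1, and the invariant factors of ∂_2 are all 1, so H_1 ≅ Z.
  H_2: rank ker ∂_2 − rank ∂_3 = (5 − 5) − 0 = 0, and there is no ∂_3, so H_2 ≅ 0.

H_0 ≅ Z,  H_1 ≅ Z,  H_2 = 0.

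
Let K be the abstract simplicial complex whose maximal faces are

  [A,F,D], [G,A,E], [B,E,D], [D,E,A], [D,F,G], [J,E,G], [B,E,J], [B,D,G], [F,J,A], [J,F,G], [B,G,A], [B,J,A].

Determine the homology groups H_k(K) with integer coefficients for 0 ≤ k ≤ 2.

H_0 ≅ Z,  H_1 ≅ Z/2,  H_2 = 0.

Fix the vertex order A < B < D < E < F < G < J and write every simplex with vertices in increasing order. Then dim K = 2 and the simplices of K are:

  0-simplices (7): A, B, D, E, F, G, J
  1-simplices (18): AB, AD, AE, AF, AG, AJ, BD, BE, BG, BJ, DE, DF, DG, EG, EJ, FG, FJ, GJ
  2-simplices (12): ABG, ABJ, ADE, ADF, AEG, AFJ, BDE, BDG, BEJ, DFG, EGJ, FGJ

Hence C_0 ≅ Z^7, C_1 ≅ Z^18, C_2 ≅ Z^12.

∂_1: C_1 → C_0 is given by ∂[p,q] = [q] − [p].
This gives a 7×18 integer matrix of rank 6; reducing to Smith normal form yields diagonal entries (1,1,1,1,1,1).

∂_2: C_2 → C_1 acts by ∂[p,q,r] = [q,r] − [p,r] + [p,q]. For instance
  ∂DFG = FG − DG + DF,
  ∂AEG = EG − AG + AE.
As a 18×12 matrix over Z this has rank 12, with invariant factors (1,1,1,1,1,1,1,1,1,1,1,2).

Reading off H_k = ker ∂_k / im ∂_{k+1}:

  H_0: rank C_0 − rank ∂_1 = 7 − 6 = 1, and the invariant factors of ∂_1 are all 1, so H_0 ≅ Z.
  H_1: rank ker ∂_1 − rank ∂_2 = (18 − 6) − 12 = 0, and ∂_2 has invariant factor 2 > 1, so H_1 ≅ Z/2.
  H_2: rank ker ∂_2 − rank ∂_3 = (12 − 12) − 0 = 0, and there is no ∂_3, so H_2 ≅ 0.

(K is a triangulation of the real projective plane RP^2.)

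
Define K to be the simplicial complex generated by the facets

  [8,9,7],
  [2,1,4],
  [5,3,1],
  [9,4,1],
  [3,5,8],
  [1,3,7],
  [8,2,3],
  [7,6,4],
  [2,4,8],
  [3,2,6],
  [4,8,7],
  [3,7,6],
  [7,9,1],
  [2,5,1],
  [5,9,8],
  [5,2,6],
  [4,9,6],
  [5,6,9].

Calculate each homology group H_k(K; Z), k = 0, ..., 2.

H_0 ≅ Z,  H_1 ≅ Z ⊕ Z/2,  H_2 = 0.

K has 9 vertices, 27 edges, 18 triangles.
rank ∂_0 = 0, rank ∂_1 = 8 ⇒ b_0 = 9 − 0 − 8 = 1; all invariant factors of ∂_1 are 1 so no torsion. So H_0 = Z.
rank ∂_1 = 8, rank ∂_2 = 18 ⇒ b_1 = 27 − 8 − 18 = 1; ∂_2 has invariant factor(s) [2] giving torsion. So H_1 = Z ⊕ Z/2.
rank ∂_2 = 18, rank ∂_3 = 0 ⇒ b_2 = 18 − 18 − 0 = 0. So H_2 = 0.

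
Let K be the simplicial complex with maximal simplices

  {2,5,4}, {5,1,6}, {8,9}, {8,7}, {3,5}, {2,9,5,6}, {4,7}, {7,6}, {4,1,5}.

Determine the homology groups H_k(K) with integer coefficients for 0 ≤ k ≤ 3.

H_0 ≅ Z,  H_1 ≅ Z^2,  H_2 = 0,  H_3 = 0.

K has 9 vertices, 16 edges, 7 triangles, 1 3-simplex.
rank ∂_0 = 0, rank ∂_1 = 8 ⇒ b_0 = 9 − 0 − 8 = 1; all invariant factors of ∂_1 are 1 so no torsion. So H_0 ≅ Z.
rank ∂_1 = 8, rank ∂_2 = 6 ⇒ b_1 = 16 − 8 − 6 = 2; all invariant factors of ∂_2 are 1 so no torsion. So H_1 ≅ Z^2.
rank ∂_2 = 6, rank ∂_3 = 1 ⇒ b_2 = 7 − 6 − 1 = 0; all invariant factors of ∂_3 are 1 so no torsion. So H_2 ≅ 0.
rank ∂_3 = 1, rank ∂_4 = 0 ⇒ b_3 = 1 − 1 − 0 = 0. So H_3 ≅ 0.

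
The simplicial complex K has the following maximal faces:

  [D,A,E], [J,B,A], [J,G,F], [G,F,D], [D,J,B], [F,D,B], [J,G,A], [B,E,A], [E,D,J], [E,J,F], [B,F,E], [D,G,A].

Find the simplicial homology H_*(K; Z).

H_0 = Z,  H_1 = Z/2Z,  H_2 = 0.

Order the vertices as A < B < D < E < F < G < J. Listing each simplex with vertices in this order, K has dimension 2 with simplices:

  0-simplices (7): A, B, D, E, F, G, J
  1-simplices (18): AB, AD, AE, AG, AJ, BD, BE, BF, BJ, DE, DF, DG, DJ, EF, EJ, FG, FJ, GJ
  2-simplices (12): ABE, ABJ, ADE, ADG, AGJ, BDF, BDJ, BEF, DEJ, DFG, EFJ, FGJ

so the chain groups are C_0 ≅ Z^7, C_1 ≅ Z^18, C_2 ≅ Z^12.

The boundary map ∂_1: C_1 → C_0 sends each edge [p,q] (with p < q) to q − p. For instance
  ∂DG = G − D.
The 7×18 boundary matrix has rank 6 and Smith normal form diag(1,1,1,1,1,1).

∂_2: C_2 → C_1 acts by ∂[p,q,r] = [q,r] − [p,r] + [p,q]. For instance
  ∂FGJ = GJ − FJ + FG,
  ∂DEJ = EJ − DJ + DE.
As a 18×12 matrix over Z this has rank 12, with invariant factors (1,1,1,1,1,1,1,1,1,1,1,2).

Computing H_k = (kernel of ∂_k) / (image of ∂_{k+1}):

  H_0: rank C_0 − rank ∂_1 = 7 − 6 = 1, and the invariant factors of ∂_1 are all 1, so H_0 = Z.
  H_1: rank ker ∂_1 − rank ∂_2 = (18 − 6) − 12 = 0, and ∂_2 has invariant factor 2 > 1, so H_1 = Z/2Z.
  H_2: rank ker ∂_2 − rank ∂_3 = (12 − 12) − 0 = 0, and there is no ∂_3, so H_2 = 0.

As a check, the Euler characteristic is 7 − 18 + 12 = 1, which agrees with 1 − 0 + 0 = 1.
(K is a triangulation of the real projective plane RP^2.)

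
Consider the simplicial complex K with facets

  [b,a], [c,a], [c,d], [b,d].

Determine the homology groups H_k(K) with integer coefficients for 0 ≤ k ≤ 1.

H_0 = Z,  H_1 = Z.

Order the vertices as a < b < c < d. Listing each simplex with vertices in this order, K has dimension 1 with simplices:

  0-simplices (4): a, b, c, d
  1-simplices (4): ab, ac, bd, cd

so the chain groups are C_0 ≅ Z^4, C_1 ≅ Z^4.

∂_1: C_1 → C_0 is given by ∂[p,q] = [q] − [p]. For instance
  ∂cd = d − c.
As a 4×4 matrix over Z this has rank 3, with invariant factors (1,1,1).

Reading off H_k = ker ∂_k / im ∂_{k+1}:

  H_0: rank C_0 − rank ∂_1 = 4 − 3 = 1, and the invariant factors of ∂_1 are all 1, so H_0 = Z.
  H_1: rank ker ∂_1 − rank ∂_2 = (4 − 3) − 0 = 1, and there is no ∂_2, so H_1 = Z.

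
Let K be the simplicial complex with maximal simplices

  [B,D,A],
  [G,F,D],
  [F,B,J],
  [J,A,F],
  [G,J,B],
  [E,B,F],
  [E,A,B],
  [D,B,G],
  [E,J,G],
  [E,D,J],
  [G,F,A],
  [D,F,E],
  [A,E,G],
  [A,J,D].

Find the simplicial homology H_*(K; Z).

We work with the vertex ordering A < B < D < E < F < G < J. The simplices of K, each written with vertices in increasing order, are:

  0-simplices (7): A, B, D, E, F, G, J
  1-simplices (21): AB, AD, AE, AF, AG, AJ, BD, BE, BF, BG, BJ, DE, DF, DG, DJ, EF, EG, EJ, FG, FJ, GJ
  2-simplices (14): ABD, ABE, ADJ, AEG, AFG, AFJ, BDG, BEF, BFJ, BGJ, DEF, DEJ, DFG, EGJ

giving chain groups C_0 ≅ Z^7, C_1 ≅ Z^21, C_2 ≅ Z^14.

∂_1: C_1 → C_0 is given by ∂[p,q] = [q] − [p]. For instance
  ∂BJ = J − B.
The resulting 7×21 matrix has rank 6, and its Smith normal form has invariant factors (1,1,1,1,1,1).

The boundary map ∂_2: C_2 → C_1 acts by ∂[p,q,r] = [q,r] − [p,r] + [p,q]. For instance
  ∂DEJ = EJ − DJ + DE,
  ∂DFG = FG − DG + DF.
As a 21×14 matrix over Z this has rank 13, with invariant factors (1,1,1,1,1,1,1,1,1,1,1,1,1).

Computing H_k = (kernel of ∂_k) / (image of ∂_{k+1}):

  H_0: rank C_0 − rank ∂_1 = 7 − 6 = 1, and the invariant factors of ∂_1 are all 1, so H_0 ≅ Z.
  H_1: rank ker ∂_1 − rank ∂_2 = (21 − 6) − 13 = 2, and the invariant factors of ∂_2 are all 1, so H_1 ≅ Z^2.
  H_2: rank ker ∂_2 − rank ∂_3 = (14 − 13) − 0 = 1, and there is no ∂_3, so H_2 ≅ Z.

As a check, the Euler characteristic is 7 − 21 + 14 = 0, which agrees with 1 − 2 + 1 = 0.
(K is a triangulation of the torus T^2.)

H_0 = Z,  H_1 = Z^2,  H_2 = Z.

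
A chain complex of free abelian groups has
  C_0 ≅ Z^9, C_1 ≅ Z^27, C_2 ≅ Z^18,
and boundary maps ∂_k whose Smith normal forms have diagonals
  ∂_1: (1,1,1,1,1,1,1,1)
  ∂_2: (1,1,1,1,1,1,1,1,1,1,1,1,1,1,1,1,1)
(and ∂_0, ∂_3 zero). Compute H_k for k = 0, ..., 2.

H_0: b_0 = 9 − 0 − 8 = 1; torsion from ∂_1 factors > 1: none. So H_0 ≅ Z.
H_1: b_1 = 27 − 8 − 17 = 2; torsion from ∂_2 factors > 1: none. So H_1 ≅ Z^2.
H_2: b_2 = 18 − 17 − 0 = 1; torsion from ∂_3 factors > 1: none. So H_2 ≅ Z.

H_0 ≅ Z,  H_1 ≅ Z^2,  H_2 ≅ Z.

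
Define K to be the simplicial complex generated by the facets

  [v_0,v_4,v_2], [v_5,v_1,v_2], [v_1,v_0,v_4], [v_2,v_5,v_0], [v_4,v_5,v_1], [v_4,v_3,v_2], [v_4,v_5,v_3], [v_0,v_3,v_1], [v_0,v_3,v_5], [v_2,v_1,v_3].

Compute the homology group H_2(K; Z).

Take the total order v_0 < v_1 < v_2 < v_3 < v_4 < v_5 on the vertex set. Then K (dimension 2) consists of the simplices:

  0-simplices (6): [v_0], [v_1], [v_2], [v_3], [v_4], [v_5]
  1-simplices (15): (15 of them)
  2-simplices (10): [v_0,v_1,v_3], [v_0,v_1,v_4], [v_0,v_2,v_4], [v_0,v_2,v_5], [v_0,v_3,v_5], [v_1,v_2,v_3], [v_1,v_2,v_5], [v_1,v_4,v_5], [v_2,v_3,v_4], [v_3,v_4,v_5]

Hence C_0 ≅ Z^6, C_1 ≅ Z^15, C_2 ≅ Z^10.

∂_1: C_1 → C_0 is given by ∂[p,q] = [q] − [p]. For instance
  ∂[v_3,v_4] = [v_4] − [v_3].
As a 6×15 matrix over Z this has rank 5, with invariant factors (1,1,1,1,1).

The boundary map ∂_2: C_2 → C_1 maps a triangle to the signed sum of its edges. For instance
  ∂[v_2,v_3,v_4] = [v_3,v_4] − [v_2,v_4] + [v_2,v_3],
  ∂[v_0,v_3,v_5] = [v_3,v_5] − [v_0,v_5] + [v_0,v_3].
As a 15×10 matrix over Z this has rank 10, with invariant factors (1,1,1,1,1,1,1,1,1,2).

Now H_k = ker ∂_k / im ∂_{k+1}, so:

  H_2: rank ker ∂_2 − rank ∂_3 = (10 − 10) − 0 = 0, and there is no ∂_3, so H_2 ≅ 0.

H_2 ≅ 0.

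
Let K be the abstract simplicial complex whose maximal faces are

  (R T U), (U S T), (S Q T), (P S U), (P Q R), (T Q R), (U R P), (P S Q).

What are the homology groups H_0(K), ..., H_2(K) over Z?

H_0 ≅ Z,  H_1 = 0,  H_2 ≅ Z.

K has 6 vertices, 12 edges, 8 triangles.
rank ∂_0 = 0, rank ∂_1 = 5 ⇒ b_0 = 6 − 0 − 5 = 1; all invariant factors of ∂_1 are 1 so no torsion. So H_0 = Z.
rank ∂_1 = 5, rank ∂_2 = 7 ⇒ b_1 = 12 − 5 − 7 = 0; all invariant factors of ∂_2 are 1 so no torsion. So H_1 = 0.
rank ∂_2 = 7, rank ∂_3 = 0 ⇒ b_2 = 8 − 7 − 0 = 1. So H_2 = Z.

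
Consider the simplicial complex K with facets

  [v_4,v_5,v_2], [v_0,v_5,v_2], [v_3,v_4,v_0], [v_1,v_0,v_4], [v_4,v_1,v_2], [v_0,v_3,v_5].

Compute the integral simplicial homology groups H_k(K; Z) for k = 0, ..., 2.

H_0 ≅ Z,  H_1 ≅ Z,  H_2 = 0.

Fix the vertex order v_0 < v_1 < v_2 < v_3 < v_4 < v_5 and write every simplex with vertices in increasing order. Then dim K = 2 and the simplices of K are:

  0-simplices (6): [v_0], [v_1], [v_2], [v_3], [v_4], [v_5]
  1-simplices (12): [v_0,v_1], [v_0,v_2], [v_0,v_3], [v_0,v_4], [v_0,v_5], [v_1,v_2], [v_1,v_4], [v_2,v_4], [v_2,v_5], [v_3,v_4], [v_3,v_5], [v_4,v_5]
  2-simplices (6): [v_0,v_1,v_4], [v_0,v_2,v_5], [v_0,v_3,v_4], [v_0,v_3,v_5], [v_1,v_2,v_4], [v_2,v_4,v_5]

so the chain groups are C_0 ≅ Z^6, C_1 ≅ Z^12, C_2 ≅ Z^6.

Boundary ∂_1: C_1 → C_0 maps an edge to its endpoints' difference, ∂[p,q] = q − p. For instance
  ∂[v_2,v_4] = [v_4] − [v_2].
This gives a 6×12 integer matrix of rank 5; reducing to Smith normal form yields diagonal entries (1,1,1,1,1).

Boundary ∂_2: C_2 → C_1 acts by ∂[p,q,r] = [q,r] − [p,r] + [p,q]. For instance
  ∂[v_1,v_2,v_4] = [v_2,v_4] − [v_1,v_4] + [v_1,v_2],
  ∂[v_0,v_3,v_5] = [v_3,v_5] − [v_0,v_5] + [v_0,v_3].
As a 12×6 matrix over Z this has rank 6, with invariant factors (1,1,1,1,1,1).

Now H_k = ker ∂_k / im ∂_{k+1}, so:

  H_0: rank C_0 − rank ∂_1 = 6 − 5 = 1, and the invariant factors of ∂_1 are all 1, so H_0 ≅ Z.
  H_1: rank ker ∂_1 − rank ∂_2 = (12 − 5) − 6 = 1, and the invariant factors of ∂_2 are all 1, so H_1 ≅ Z.
  H_2: rank ker ∂_2 − rank ∂_3 = (6 − 6) − 0 = 0, and there is no ∂_3, so H_2 ≅ 0.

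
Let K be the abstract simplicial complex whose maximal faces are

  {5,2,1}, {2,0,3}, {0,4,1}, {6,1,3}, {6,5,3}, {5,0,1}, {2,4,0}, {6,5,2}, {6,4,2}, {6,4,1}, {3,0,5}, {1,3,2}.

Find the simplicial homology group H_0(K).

H_0 = Z.

Take the total order 0 < 1 < 2 < 3 < 4 < 5 < 6 on the vertex set. Then K (dimension 2) consists of the simplices:

  0-simplices (7): [0], [1], [2], [3], [4], [5], [6]
  1-simplices (18): [0,1], [0,2], [0,3], [0,4], [0,5], [1,2], [1,3], [1,4], [1,5], [1,6], [2,3], [2,4], [2,5], [2,6], [3,5], [3,6], [4,6], [5,6]
  2-simplices (12): [0,1,4], [0,1,5], [0,2,3], [0,2,4], [0,3,5], [1,2,3], [1,2,5], [1,3,6], [1,4,6], [2,4,6], [2,5,6], [3,5,6]

Hence C_0 ≅ Z^7, C_1 ≅ Z^18, C_2 ≅ Z^12.

The boundary map ∂_1: C_1 → C_0 sends each edge [p,q] (with p < q) to q − p. For instance
  ∂[4,6] = [6] − [4].
The resulting 7×18 matrix has rank 6, and its Smith normal form has invariant factors (1,1,1,1,1,1).

Boundary ∂_2: C_2 → C_1 sends each 2-simplex [p,q,r] to [q,r] − [p,r] + [p,q]. For instance
  ∂[0,2,4] = [2,4] − [0,4] + [0,2],
  ∂[0,2,3] = [2,3] − [0,3] + [0,2].
This gives a 18×12 integer matrix of rank 12; reducing to Smith normal form yields diagonal entries (1,1,1,1,1,1,1,1,1,1,1,2).

Computing H_k = (kernel of ∂_k) / (image of ∂_{k+1}):

  H_0: rank C_0 − rank ∂_1 = 7 − 6 = 1, and the invariant factors of ∂_1 are all 1, so H_0 = Z.

(K is a triangulation of the real projective plane RP^2.)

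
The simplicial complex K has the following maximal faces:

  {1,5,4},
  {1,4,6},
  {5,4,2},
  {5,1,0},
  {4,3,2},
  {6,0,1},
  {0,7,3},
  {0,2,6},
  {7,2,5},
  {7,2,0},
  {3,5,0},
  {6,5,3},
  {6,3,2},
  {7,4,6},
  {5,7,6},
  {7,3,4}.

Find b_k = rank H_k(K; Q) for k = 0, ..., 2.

b_0 = 1, b_1 = 2, b_2 = 1.

We work with the vertex ordering 0 < 1 < 2 < 3 < 4 < 5 < 6 < 7. The simplices of K, each written with vertices in increasing order, are:

  0-simplices (8): [0], [1], [2], [3], [4], [5], [6], [7]
  1-simplices (24): (24 of them)
  2-simplices (16): [0,1,5], [0,1,6], [0,2,6], [0,2,7], [0,3,5], [0,3,7], [1,4,5], [1,4,6], [2,3,4], [2,3,6], [2,4,5], [2,5,7], [3,4,7], [3,5,6], [4,6,7], [5,6,7]

Hence C_0 ≅ Z^8, C_1 ≅ Z^24, C_2 ≅ Z^16.

∂_1: C_1 → C_0 maps an edge to its endpoints' difference, ∂[p,q] = q − p. For instance
  ∂[2,5] = [5] − [2].
This gives a 8×24 integer matrix of rank 7; reducing to Smith normal form yields diagonal entries (1,1,1,1,1,1,1).

The boundary map ∂_2: C_2 → C_1 acts by ∂[p,q,r] = [q,r] − [p,r] + [p,q]. For instance
  ∂[3,4,7] = [4,7] − [3,7] + [3,4],
  ∂[2,3,6] = [3,6] − [2,6] + [2,3].
The resulting 24×16 matrix has rank 15, and its Smith normal form has invariant factors (1,1,1,1,1,1,1,1,1,1,1,1,1,1,1).

Reading off H_k = ker ∂_k / im ∂_{k+1}:

  H_0: rank C_0 − rank ∂_1 = 8 − 7 = 1, and the invariant factors of ∂_1 are all 1, so H_0 ≅ Z.
  H_1: rank ker ∂_1 − rank ∂_2 = (24 − 7) − 15 = 2, and the invariant factors of ∂_2 are all 1, so H_1 ≅ Z^2.
  H_2: rank ker ∂_2 − rank ∂_3 = (16 − 15) − 0 = 1, and there is no ∂_3, so H_2 ≅ Z.

Hence the Betti numbers are b_0 = 1, b_1 = 2, b_2 = 1.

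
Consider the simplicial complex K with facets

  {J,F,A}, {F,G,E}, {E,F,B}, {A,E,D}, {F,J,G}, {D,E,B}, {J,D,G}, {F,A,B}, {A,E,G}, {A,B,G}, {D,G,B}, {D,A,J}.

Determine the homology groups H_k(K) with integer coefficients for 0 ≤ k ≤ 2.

H_0 = Z,  H_1 = Z_2,  H_2 = 0.

Take the total order A < B < D < E < F < G < J on the vertex set. Then K (dimension 2) consists of the simplices:

  0-simplices (7): A, B, D, E, F, G, J
  1-simplices (18): AB, AD, AE, AF, AG, AJ, BD, BE, BF, BG, DE, DG, DJ, EF, EG, FG, FJ, GJ
  2-simplices (12): ABF, ABG, ADE, ADJ, AEG, AFJ, BDE, BDG, BEF, DGJ, EFG, FGJ

so the chain groups are C_0 ≅ Z^7, C_1 ≅ Z^18, C_2 ≅ Z^12.

The boundary map ∂_1: C_1 → C_0 sends each edge [p,q] (with p < q) to q − p.
The 7×18 boundary matrix has rank 6 and Smith normal form diag(1,1,1,1,1,1).

∂_2: C_2 → C_1 sends each 2-simplex [p,q,r] to [q,r] − [p,r] + [p,q]. For instance
  ∂AEG = EG − AG + AE,
  ∂ABF = BF − AF + AB.
The resulting 18×12 matrix has rank 12, and its Smith normal form has invariant factors (1,1,1,1,1,1,1,1,1,1,1,2).

Computing H_k = (kernel of ∂_k) / (image of ∂_{k+1}):

  H_0: rank C_0 − rank ∂_1 = 7 − 6 = 1, and the invariant factors of ∂_1 are all 1, so H_0 ≅ Z.
  H_1: rank ker ∂_1 − rank ∂_2 = (18 − 6) − 12 = 0, and ∂_2 has invariant factor 2 > 1, so H_1 ≅ Z_2.
  H_2: rank ker ∂_2 − rank ∂_3 = (12 − 12) − 0 = 0, and there is no ∂_3, so H_2 ≅ 0.

(K is a triangulation of the real projective plane RP^2.)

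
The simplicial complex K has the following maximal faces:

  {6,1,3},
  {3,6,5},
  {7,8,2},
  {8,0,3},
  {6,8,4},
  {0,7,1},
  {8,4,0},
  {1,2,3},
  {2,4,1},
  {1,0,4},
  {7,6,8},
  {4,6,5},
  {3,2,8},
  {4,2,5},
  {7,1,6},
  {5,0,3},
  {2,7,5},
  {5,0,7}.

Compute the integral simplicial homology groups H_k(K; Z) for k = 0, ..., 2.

H_0 = Z,  H_1 = Z^2,  H_2 = Z.

K has 9 vertices, 27 edges, 18 triangles.
rank ∂_0 = 0, rank ∂_1 = 8 ⇒ b_0 = 9 − 0 − 8 = 1; all invariant factors of ∂_1 are 1 so no torsion. So H_0 = Z.
rank ∂_1 = 8, rank ∂_2 = 17 ⇒ b_1 = 27 − 8 − 17 = 2; all invariant factors of ∂_2 are 1 so no torsion. So H_1 = Z^2.
rank ∂_2 = 17, rank ∂_3 = 0 ⇒ b_2 = 18 − 17 − 0 = 1. So H_2 = Z.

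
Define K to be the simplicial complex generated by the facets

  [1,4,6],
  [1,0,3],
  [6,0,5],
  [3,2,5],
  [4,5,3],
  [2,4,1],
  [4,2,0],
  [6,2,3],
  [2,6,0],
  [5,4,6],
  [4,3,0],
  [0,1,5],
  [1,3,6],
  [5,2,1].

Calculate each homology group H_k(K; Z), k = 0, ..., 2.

K has 7 vertices, 21 edges, 14 triangles.
rank ∂_0 = 0, rank ∂_1 = 6 ⇒ b_0 = 7 − 0 − 6 = 1; all invariant factors of ∂_1 are 1 so no torsion. So H_0 ≅ Z.
rank ∂_1 = 6, rank ∂_2 = 13 ⇒ b_1 = 21 − 6 − 13 = 2; all invariant factors of ∂_2 are 1 so no torsion. So H_1 ≅ Z^2.
rank ∂_2 = 13, rank ∂_3 = 0 ⇒ b_2 = 14 − 13 − 0 = 1. So H_2 ≅ Z.

H_0 ≅ Z,  H_1 ≅ Z^2,  H_2 ≅ Z.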